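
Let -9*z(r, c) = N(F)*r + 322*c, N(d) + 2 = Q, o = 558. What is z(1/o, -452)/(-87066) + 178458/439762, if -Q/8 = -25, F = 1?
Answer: 130603092257/593468933526 ≈ 0.22007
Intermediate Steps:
Q = 200 (Q = -8*(-25) = 200)
N(d) = 198 (N(d) = -2 + 200 = 198)
z(r, c) = -22*r - 322*c/9 (z(r, c) = -(198*r + 322*c)/9 = -22*r - 322*c/9)
z(1/o, -452)/(-87066) + 178458/439762 = (-22/558 - 322/9*(-452))/(-87066) + 178458/439762 = (-22*1/558 + 145544/9)*(-1/87066) + 178458*(1/439762) = (-11/279 + 145544/9)*(-1/87066) + 89229/219881 = (501317/31)*(-1/87066) + 89229/219881 = -501317/2699046 + 89229/219881 = 130603092257/593468933526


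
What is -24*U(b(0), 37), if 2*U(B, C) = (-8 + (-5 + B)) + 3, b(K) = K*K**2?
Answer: 120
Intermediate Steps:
b(K) = K**3
U(B, C) = -5 + B/2 (U(B, C) = ((-8 + (-5 + B)) + 3)/2 = ((-13 + B) + 3)/2 = (-10 + B)/2 = -5 + B/2)
-24*U(b(0), 37) = -24*(-5 + (1/2)*0**3) = -24*(-5 + (1/2)*0) = -24*(-5 + 0) = -24*(-5) = 120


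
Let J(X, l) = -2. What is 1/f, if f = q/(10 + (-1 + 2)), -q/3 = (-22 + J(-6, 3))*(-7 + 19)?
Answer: 11/864 ≈ 0.012731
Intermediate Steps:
q = 864 (q = -3*(-22 - 2)*(-7 + 19) = -(-72)*12 = -3*(-288) = 864)
f = 864/11 (f = 864/(10 + (-1 + 2)) = 864/(10 + 1) = 864/11 ≈ 78.545)
1/f = 1/(864/11) = 11/864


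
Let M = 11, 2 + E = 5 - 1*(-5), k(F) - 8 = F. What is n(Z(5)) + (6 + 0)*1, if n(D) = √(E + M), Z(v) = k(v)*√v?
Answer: 6 + √19 ≈ 10.359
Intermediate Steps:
k(F) = 8 + F
E = 8 (E = -2 + (5 - 1*(-5)) = -2 + (5 + 5) = -2 + 10 = 8)
Z(v) = √v*(8 + v) (Z(v) = (8 + v)*√v = √v*(8 + v))
n(D) = √19 (n(D) = √(8 + 11) = √19)
n(Z(5)) + (6 + 0)*1 = √19 + (6 + 0)*1 = √19 + 6*1 = √19 + 6 = 6 + √19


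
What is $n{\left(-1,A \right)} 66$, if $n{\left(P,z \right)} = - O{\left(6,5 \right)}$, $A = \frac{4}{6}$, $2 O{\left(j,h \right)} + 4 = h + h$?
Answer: $-198$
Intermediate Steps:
$O{\left(j,h \right)} = -2 + h$ ($O{\left(j,h \right)} = -2 + \frac{h + h}{2} = -2 + \frac{2 h}{2} = -2 + h$)
$A = \frac{2}{3}$ ($A = 4 \cdot \frac{1}{6} = \frac{2}{3} \approx 0.66667$)
$n{\left(P,z \right)} = -3$ ($n{\left(P,z \right)} = - (-2 + 5) = \left(-1\right) 3 = -3$)
$n{\left(-1,A \right)} 66 = \left(-3\right) 66 = -198$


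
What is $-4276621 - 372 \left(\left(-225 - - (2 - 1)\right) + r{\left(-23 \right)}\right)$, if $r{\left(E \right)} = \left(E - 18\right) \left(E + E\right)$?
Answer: $-4894885$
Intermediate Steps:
$r{\left(E \right)} = 2 E \left(-18 + E\right)$ ($r{\left(E \right)} = \left(-18 + E\right) 2 E = 2 E \left(-18 + E\right)$)
$-4276621 - 372 \left(\left(-225 - - (2 - 1)\right) + r{\left(-23 \right)}\right) = -4276621 - 372 \left(\left(-225 - - (2 - 1)\right) + 2 \left(-23\right) \left(-18 - 23\right)\right) = -4276621 - 372 \left(\left(-225 - \left(-1\right) 1\right) + 2 \left(-23\right) \left(-41\right)\right) = -4276621 - 372 \left(\left(-225 - -1\right) + 1886\right) = -4276621 - 372 \left(\left(-225 + 1\right) + 1886\right) = -4276621 - 372 \left(-224 + 1886\right) = -4276621 - 618264 = -4894885$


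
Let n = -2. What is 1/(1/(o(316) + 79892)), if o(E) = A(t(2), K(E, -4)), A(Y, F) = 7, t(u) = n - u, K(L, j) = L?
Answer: 79899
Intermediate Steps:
t(u) = -2 - u
o(E) = 7
1/(1/(o(316) + 79892)) = 1/(1/(7 + 79892)) = 1/(1/79899) = 79899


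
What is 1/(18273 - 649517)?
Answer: -1/631244 ≈ -1.5842e-6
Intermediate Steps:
1/(18273 - 649517) = 1/(-631244) = -1/631244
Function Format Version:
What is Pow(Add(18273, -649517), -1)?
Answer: Rational(-1, 631244) ≈ -1.5842e-6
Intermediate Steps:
Pow(Add(18273, -649517), -1) = Pow(-631244, -1) = Rational(-1, 631244)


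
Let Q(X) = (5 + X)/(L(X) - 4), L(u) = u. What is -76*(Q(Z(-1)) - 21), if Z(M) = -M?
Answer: 1748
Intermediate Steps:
Q(X) = (5 + X)/(-4 + X) (Q(X) = (5 + X)/(X - 4) = (5 + X)/(-4 + X))
-76*(Q(Z(-1)) - 21) = -76*((5 - 1*(-1))/(-4 - 1*(-1)) - 21) = -76*((5 + 1)/(-4 + 1) - 21) = -76*(6/(-3) - 21) = -76*(-1/3*6 - 21) = -76*(-2 - 21) = -76*(-23) = 1748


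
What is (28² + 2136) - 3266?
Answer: -346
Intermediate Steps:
(28² + 2136) - 3266 = (784 + 2136) - 3266 = 2920 - 3266 = -346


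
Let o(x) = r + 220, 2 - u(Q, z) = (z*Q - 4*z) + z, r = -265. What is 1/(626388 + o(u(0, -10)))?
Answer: 1/626343 ≈ 1.5966e-6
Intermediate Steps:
u(Q, z) = 2 + 3*z - Q*z (u(Q, z) = 2 - ((z*Q - 4*z) + z) = 2 - ((Q*z - 4*z) + z) = 2 - ((-4*z + Q*z) + z) = 2 - (-3*z + Q*z) = 2 + (3*z - Q*z) = 2 + 3*z - Q*z)
o(x) = -45 (o(x) = -265 + 220 = -45)
1/(626388 + o(u(0, -10))) = 1/(626388 - 45) = 1/626343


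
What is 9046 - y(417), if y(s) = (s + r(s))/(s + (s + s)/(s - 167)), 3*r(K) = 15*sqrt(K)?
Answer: 1139671/126 - 625*sqrt(417)/52542 ≈ 9044.8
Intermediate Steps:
r(K) = 5*sqrt(K) (r(K) = (15*sqrt(K))/3 = 5*sqrt(K))
y(s) = (s + 5*sqrt(s))/(s + 2*s/(-167 + s)) (y(s) = (s + 5*sqrt(s))/(s + (s + s)/(s - 167)) = (s + 5*sqrt(s))/(s + (2*s)/(-167 + s)) = (s + 5*sqrt(s))/(s + 2*s/(-167 + s)))
9046 - y(417) = 9046 - (417**2 - 835*sqrt(417) - 167*417 + 5*417**(3/2))/(417*(-165 + 417)) = 9046 - (173889 - 835*sqrt(417) - 69639 + 5*(417*sqrt(417)))/(417*252) = 9046 - (173889 - 835*sqrt(417) - 69639 + 2085*sqrt(417))/(417*252) = 9046 - (104250 + 1250*sqrt(417))/(417*252) = 9046 - (125/126 + 625*sqrt(417)/52542) = 9046 + (-125/126 - 625*sqrt(417)/52542) = 1139671/126 - 625*sqrt(417)/52542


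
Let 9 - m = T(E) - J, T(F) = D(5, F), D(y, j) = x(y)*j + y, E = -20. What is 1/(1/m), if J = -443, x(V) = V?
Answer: -339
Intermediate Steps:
D(y, j) = y + j*y (D(y, j) = y*j + y = j*y + y = y + j*y)
T(F) = 5 + 5*F (T(F) = 5*(1 + F) = 5 + 5*F)
m = -339 (m = 9 - ((5 + 5*(-20)) - 1*(-443)) = 9 - ((5 - 100) + 443) = 9 - (-95 + 443) = 9 - 1*348 = 9 - 348 = -339)
1/(1/m) = 1/(1/(-339)) = 1/(-1/339) = -339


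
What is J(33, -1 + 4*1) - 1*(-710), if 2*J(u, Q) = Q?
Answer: 1423/2 ≈ 711.50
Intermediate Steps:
J(u, Q) = Q/2
J(33, -1 + 4*1) - 1*(-710) = (-1 + 4*1)/2 - 1*(-710) = (-1 + 4)/2 + 710 = (½)*3 + 710 = 3/2 + 710 = 1423/2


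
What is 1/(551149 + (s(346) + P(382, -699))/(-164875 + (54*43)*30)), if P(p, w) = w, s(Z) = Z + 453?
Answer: 19043/10495530387 ≈ 1.8144e-6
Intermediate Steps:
s(Z) = 453 + Z
1/(551149 + (s(346) + P(382, -699))/(-164875 + (54*43)*30)) = 1/(551149 + ((453 + 346) - 699)/(-164875 + (54*43)*30)) = 1/(551149 + (799 - 699)/(-164875 + 2322*30)) = 1/(551149 + 100/(-164875 + 69660)) = 1/(551149 + 100/(-95215)) = 1/(551149 + 100*(-1/95215)) = 1/(551149 - 20/19043) = 1/(10495530387/19043) = 19043/10495530387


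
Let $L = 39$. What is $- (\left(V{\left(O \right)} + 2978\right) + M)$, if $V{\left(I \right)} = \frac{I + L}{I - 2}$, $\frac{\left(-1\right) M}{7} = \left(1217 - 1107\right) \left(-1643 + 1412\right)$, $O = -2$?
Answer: $- \frac{723355}{4} \approx -1.8084 \cdot 10^{5}$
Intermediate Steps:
$M = 177870$ ($M = - 7 \left(1217 - 1107\right) \left(-1643 + 1412\right) = - 7 \cdot 110 \left(-231\right) = \left(-7\right) \left(-25410\right) = 177870$)
$V{\left(I \right)} = \frac{39 + I}{-2 + I}$ ($V{\left(I \right)} = \frac{I + 39}{I - 2} = \frac{39 + I}{-2 + I}$)
$- (\left(V{\left(O \right)} + 2978\right) + M) = - (\left(\frac{39 - 2}{-2 - 2} + 2978\right) + 177870) = - (\left(\frac{1}{-4} \cdot 37 + 2978\right) + 177870) = - (\left(\left(- \frac{1}{4}\right) 37 + 2978\right) + 177870) = - (\left(- \frac{37}{4} + 2978\right) + 177870) = - (\frac{11875}{4} + 177870) = \left(-1\right) \frac{723355}{4} = - \frac{723355}{4}$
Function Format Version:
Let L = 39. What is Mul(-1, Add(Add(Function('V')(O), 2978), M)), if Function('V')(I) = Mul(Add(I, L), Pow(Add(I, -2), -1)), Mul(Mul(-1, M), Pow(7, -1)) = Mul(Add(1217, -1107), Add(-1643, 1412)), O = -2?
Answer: Rational(-723355, 4) ≈ -1.8084e+5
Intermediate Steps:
M = 177870 (M = Mul(-7, Mul(Add(1217, -1107), Add(-1643, 1412))) = Mul(-7, Mul(110, -231)) = Mul(-7, -25410) = 177870)
Function('V')(I) = Mul(Pow(Add(-2, I), -1), Add(39, I)) (Function('V')(I) = Mul(Add(I, 39), Pow(Add(I, -2), -1)) = Mul(Add(39, I), Pow(Add(-2, I), -1)) = Mul(Pow(Add(-2, I), -1), Add(39, I)))
Mul(-1, Add(Add(Function('V')(O), 2978), M)) = Mul(-1, Add(Add(Mul(Pow(Add(-2, -2), -1), Add(39, -2)), 2978), 177870)) = Mul(-1, Add(Add(Mul(Pow(-4, -1), 37), 2978), 177870)) = Mul(-1, Add(Add(Mul(Rational(-1, 4), 37), 2978), 177870)) = Mul(-1, Add(Add(Rational(-37, 4), 2978), 177870)) = Mul(-1, Add(Rational(11875, 4), 177870)) = Mul(-1, Rational(723355, 4)) = Rational(-723355, 4)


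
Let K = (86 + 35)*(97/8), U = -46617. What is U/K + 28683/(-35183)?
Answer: -13457659659/412942871 ≈ -32.590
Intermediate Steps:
K = 11737/8 (K = 121*(97*(1/8)) = 121*(97/8) = 11737/8 ≈ 1467.1)
U/K + 28683/(-35183) = -46617/11737/8 + 28683/(-35183) = -46617*8/11737 + 28683*(-1/35183) = -372936/11737 - 28683/35183 = -13457659659/412942871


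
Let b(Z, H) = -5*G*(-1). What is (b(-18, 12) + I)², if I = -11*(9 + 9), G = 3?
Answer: 33489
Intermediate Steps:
b(Z, H) = 15 (b(Z, H) = -5*3*(-1) = -15*(-1) = 15)
I = -198 (I = -11*18 = -198)
(b(-18, 12) + I)² = (15 - 198)² = (-183)² = 33489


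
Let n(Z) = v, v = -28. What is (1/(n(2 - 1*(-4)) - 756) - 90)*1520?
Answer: -6703295/49 ≈ -1.3680e+5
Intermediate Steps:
n(Z) = -28
(1/(n(2 - 1*(-4)) - 756) - 90)*1520 = (1/(-28 - 756) - 90)*1520 = (1/(-784) - 90)*1520 = (-1/784 - 90)*1520 = -70561/784*1520 = -6703295/49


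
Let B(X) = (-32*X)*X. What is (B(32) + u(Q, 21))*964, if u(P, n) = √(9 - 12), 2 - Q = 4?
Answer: -31588352 + 964*I*√3 ≈ -3.1588e+7 + 1669.7*I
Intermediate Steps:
Q = -2 (Q = 2 - 1*4 = 2 - 4 = -2)
u(P, n) = I*√3 (u(P, n) = √(-3) = I*√3)
B(X) = -32*X²
(B(32) + u(Q, 21))*964 = (-32*32² + I*√3)*964 = (-32*1024 + I*√3)*964 = (-32768 + I*√3)*964 = -31588352 + 964*I*√3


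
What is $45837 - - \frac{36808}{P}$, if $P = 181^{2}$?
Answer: $\frac{1501702765}{32761} \approx 45838.0$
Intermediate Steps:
$P = 32761$
$45837 - - \frac{36808}{P} = 45837 - - \frac{36808}{32761} = 45837 + \frac{36808}{32761} = \frac{1501702765}{32761}$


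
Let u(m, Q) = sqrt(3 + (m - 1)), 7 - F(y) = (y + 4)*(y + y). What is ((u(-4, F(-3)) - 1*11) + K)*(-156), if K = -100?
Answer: 17316 - 156*I*sqrt(2) ≈ 17316.0 - 220.62*I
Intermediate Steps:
F(y) = 7 - 2*y*(4 + y) (F(y) = 7 - (y + 4)*(y + y) = 7 - (4 + y)*2*y = 7 - 2*y*(4 + y))
u(m, Q) = sqrt(2 + m) (u(m, Q) = sqrt(3 + (-1 + m)) = sqrt(2 + m))
((u(-4, F(-3)) - 1*11) + K)*(-156) = ((sqrt(2 - 4) - 1*11) - 100)*(-156) = ((sqrt(-2) - 11) - 100)*(-156) = ((I*sqrt(2) - 11) - 100)*(-156) = ((-11 + I*sqrt(2)) - 100)*(-156) = (-111 + I*sqrt(2))*(-156) = 17316 - 156*I*sqrt(2)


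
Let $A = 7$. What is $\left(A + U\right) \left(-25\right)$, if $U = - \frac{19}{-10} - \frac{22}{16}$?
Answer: $- \frac{1505}{8} \approx -188.13$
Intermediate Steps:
$U = \frac{21}{40}$ ($U = \left(-19\right) \left(- \frac{1}{10}\right) - \frac{11}{8} = \frac{19}{10} - \frac{11}{8} = \frac{21}{40} \approx 0.525$)
$\left(A + U\right) \left(-25\right) = \left(7 + \frac{21}{40}\right) \left(-25\right) = \frac{301}{40} \left(-25\right) = - \frac{1505}{8}$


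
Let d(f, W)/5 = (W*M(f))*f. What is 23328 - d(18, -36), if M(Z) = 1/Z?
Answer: 23508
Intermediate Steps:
d(f, W) = 5*W (d(f, W) = 5*((W/f)*f) = 5*W)
23328 - d(18, -36) = 23328 - 5*(-36) = 23328 - 1*(-180) = 23328 + 180 = 23508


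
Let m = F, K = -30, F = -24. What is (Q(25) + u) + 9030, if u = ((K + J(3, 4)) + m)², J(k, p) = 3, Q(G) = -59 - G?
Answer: 11547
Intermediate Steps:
m = -24
u = 2601 (u = ((-30 + 3) - 24)² = (-27 - 24)² = (-51)² = 2601)
(Q(25) + u) + 9030 = ((-59 - 1*25) + 2601) + 9030 = ((-59 - 25) + 2601) + 9030 = (-84 + 2601) + 9030 = 2517 + 9030 = 11547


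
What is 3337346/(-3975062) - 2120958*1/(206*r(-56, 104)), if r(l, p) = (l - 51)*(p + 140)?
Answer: -2379533725103/5344717312844 ≈ -0.44521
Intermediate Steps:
r(l, p) = (-51 + l)*(140 + p)
3337346/(-3975062) - 2120958*1/(206*r(-56, 104)) = 3337346/(-3975062) - 2120958*1/(206*(-7140 - 51*104 + 140*(-56) - 56*104)) = 3337346*(-1/3975062) - 2120958*1/(206*(-7140 - 5304 - 7840 - 5824)) = -1668673/1987531 - 2120958/(206*(-26108)) = -1668673/1987531 - 2120958/(-5378248) = -1668673/1987531 - 2120958*(-1/5378248) = -1668673/1987531 + 1060479/2689124 = -2379533725103/5344717312844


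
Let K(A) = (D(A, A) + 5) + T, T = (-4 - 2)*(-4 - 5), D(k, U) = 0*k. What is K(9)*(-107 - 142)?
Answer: -14691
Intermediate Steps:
D(k, U) = 0
T = 54 (T = -6*(-9) = 54)
K(A) = 59 (K(A) = (0 + 5) + 54 = 5 + 54 = 59)
K(9)*(-107 - 142) = 59*(-107 - 142) = 59*(-249) = -14691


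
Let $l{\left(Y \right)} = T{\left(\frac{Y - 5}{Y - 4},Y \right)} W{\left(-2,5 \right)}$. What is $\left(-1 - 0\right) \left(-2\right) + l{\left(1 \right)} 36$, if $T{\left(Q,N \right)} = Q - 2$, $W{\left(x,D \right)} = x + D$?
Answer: $-70$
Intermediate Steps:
$W{\left(x,D \right)} = D + x$
$T{\left(Q,N \right)} = -2 + Q$ ($T{\left(Q,N \right)} = Q - 2 = -2 + Q$)
$l{\left(Y \right)} = -6 + \frac{3 \left(-5 + Y\right)}{-4 + Y}$ ($l{\left(Y \right)} = \left(-2 + \frac{Y - 5}{Y - 4}\right) \left(5 - 2\right) = \left(-2 + \frac{-5 + Y}{-4 + Y}\right) 3 = -6 + \frac{3 \left(-5 + Y\right)}{-4 + Y}$)
$\left(-1 - 0\right) \left(-2\right) + l{\left(1 \right)} 36 = \left(-1 - 0\right) \left(-2\right) + \frac{3 \left(3 - 1\right)}{-4 + 1} \cdot 36 = \left(-1 + 0\right) \left(-2\right) + \frac{3 \left(3 - 1\right)}{-3} \cdot 36 = \left(-1\right) \left(-2\right) + 3 \left(- \frac{1}{3}\right) 2 \cdot 36 = 2 - 72 = -70$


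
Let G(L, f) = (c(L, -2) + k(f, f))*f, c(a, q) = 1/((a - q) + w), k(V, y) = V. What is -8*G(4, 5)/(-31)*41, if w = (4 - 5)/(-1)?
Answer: 59040/217 ≈ 272.07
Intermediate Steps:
w = 1 (w = -1*(-1) = 1)
c(a, q) = 1/(1 + a - q) (c(a, q) = 1/((a - q) + 1) = 1/(1 + a - q))
G(L, f) = f*(f + 1/(3 + L)) (G(L, f) = (1/(1 + L - 1*(-2)) + f)*f = (1/(1 + L + 2) + f)*f = (1/(3 + L) + f)*f = (f + 1/(3 + L))*f = f*(f + 1/(3 + L)))
-8*G(4, 5)/(-31)*41 = -8*5*(1 + 5*(3 + 4))/(3 + 4)/(-31)*41 = -8*5*(1 + 5*7)/7*(-1)/31*41 = -8*5*(⅐)*(1 + 35)*(-1)/31*41 = -8*5*(⅐)*36*(-1)/31*41 = -1440*(-1)/(7*31)*41 = -8*(-180/217)*41 = (1440/217)*41 = 59040/217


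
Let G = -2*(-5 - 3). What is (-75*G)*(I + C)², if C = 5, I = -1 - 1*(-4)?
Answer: -76800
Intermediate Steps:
I = 3 (I = -1 + 4 = 3)
G = 16 (G = -2*(-8) = 16)
(-75*G)*(I + C)² = (-75*16)*(3 + 5)² = -1200*8² = -1200*64 = -76800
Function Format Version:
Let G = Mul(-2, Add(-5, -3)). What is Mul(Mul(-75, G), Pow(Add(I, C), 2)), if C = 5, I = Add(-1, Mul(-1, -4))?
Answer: -76800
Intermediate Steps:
I = 3 (I = Add(-1, 4) = 3)
G = 16 (G = Mul(-2, -8) = 16)
Mul(Mul(-75, G), Pow(Add(I, C), 2)) = Mul(Mul(-75, 16), Pow(Add(3, 5), 2)) = Mul(-1200, Pow(8, 2)) = Mul(-1200, 64) = -76800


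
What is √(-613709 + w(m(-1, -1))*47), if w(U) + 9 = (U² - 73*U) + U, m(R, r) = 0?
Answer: 2*I*√153533 ≈ 783.67*I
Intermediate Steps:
w(U) = -9 + U² - 72*U (w(U) = -9 + ((U² - 73*U) + U) = -9 + (U² - 72*U) = -9 + U² - 72*U)
√(-613709 + w(m(-1, -1))*47) = √(-613709 + (-9 + 0² - 72*0)*47) = √(-613709 + (-9 + 0 + 0)*47) = √(-613709 - 9*47) = √(-613709 - 423) = √(-614132) = 2*I*√153533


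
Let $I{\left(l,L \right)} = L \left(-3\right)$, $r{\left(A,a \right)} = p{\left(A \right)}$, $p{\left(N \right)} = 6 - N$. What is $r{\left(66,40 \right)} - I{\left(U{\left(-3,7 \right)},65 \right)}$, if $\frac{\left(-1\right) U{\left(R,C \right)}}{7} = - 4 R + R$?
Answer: $135$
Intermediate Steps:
$U{\left(R,C \right)} = 21 R$ ($U{\left(R,C \right)} = - 7 \left(- 4 R + R\right) = - 7 \left(- 3 R\right) = 21 R$)
$r{\left(A,a \right)} = 6 - A$
$I{\left(l,L \right)} = - 3 L$
$r{\left(66,40 \right)} - I{\left(U{\left(-3,7 \right)},65 \right)} = \left(6 - 66\right) - \left(-3\right) 65 = \left(6 - 66\right) - -195 = -60 + 195 = 135$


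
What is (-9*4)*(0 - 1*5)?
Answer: 180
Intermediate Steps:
(-9*4)*(0 - 1*5) = -36*(0 - 5) = -36*(-5) = 180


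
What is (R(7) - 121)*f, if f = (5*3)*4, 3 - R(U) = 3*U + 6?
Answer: -8700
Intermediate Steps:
R(U) = -3 - 3*U (R(U) = 3 - (3*U + 6) = 3 - (6 + 3*U) = 3 + (-6 - 3*U) = -3 - 3*U)
f = 60 (f = 15*4 = 60)
(R(7) - 121)*f = ((-3 - 3*7) - 121)*60 = ((-3 - 21) - 121)*60 = (-24 - 121)*60 = -145*60 = -8700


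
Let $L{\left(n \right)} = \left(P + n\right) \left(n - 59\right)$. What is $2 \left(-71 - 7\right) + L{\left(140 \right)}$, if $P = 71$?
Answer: $16935$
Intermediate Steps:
$L{\left(n \right)} = \left(-59 + n\right) \left(71 + n\right)$ ($L{\left(n \right)} = \left(71 + n\right) \left(n - 59\right) = \left(71 + n\right) \left(-59 + n\right) = \left(-59 + n\right) \left(71 + n\right)$)
$2 \left(-71 - 7\right) + L{\left(140 \right)} = 2 \left(-71 - 7\right) + \left(-4189 + 140^{2} + 12 \cdot 140\right) = 2 \left(-78\right) + \left(-4189 + 19600 + 1680\right) = -156 + 17091 = 16935$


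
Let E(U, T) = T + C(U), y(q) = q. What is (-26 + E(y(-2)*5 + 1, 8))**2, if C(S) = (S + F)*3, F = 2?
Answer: 1521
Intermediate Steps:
C(S) = 6 + 3*S (C(S) = (S + 2)*3 = (2 + S)*3 = 6 + 3*S)
E(U, T) = 6 + T + 3*U (E(U, T) = T + (6 + 3*U) = 6 + T + 3*U)
(-26 + E(y(-2)*5 + 1, 8))**2 = (-26 + (6 + 8 + 3*(-2*5 + 1)))**2 = (-26 + (6 + 8 + 3*(-10 + 1)))**2 = (-26 + (6 + 8 + 3*(-9)))**2 = (-26 + (6 + 8 - 27))**2 = (-26 - 13)**2 = (-39)**2 = 1521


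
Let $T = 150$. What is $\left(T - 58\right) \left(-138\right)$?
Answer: $-12696$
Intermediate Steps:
$\left(T - 58\right) \left(-138\right) = \left(150 - 58\right) \left(-138\right) = 92 \left(-138\right) = -12696$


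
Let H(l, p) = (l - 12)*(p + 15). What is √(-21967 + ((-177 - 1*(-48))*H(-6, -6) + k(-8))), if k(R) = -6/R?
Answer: I*√4273/2 ≈ 32.684*I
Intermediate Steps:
H(l, p) = (-12 + l)*(15 + p)
√(-21967 + ((-177 - 1*(-48))*H(-6, -6) + k(-8))) = √(-21967 + ((-177 - 1*(-48))*(-180 - 12*(-6) + 15*(-6) - 6*(-6)) - 6/(-8))) = √(-21967 + ((-177 + 48)*(-180 + 72 - 90 + 36) - 6*(-⅛))) = √(-21967 + (-129*(-162) + ¾)) = √(-21967 + (20898 + ¾)) = √(-21967 + 83595/4) = √(-4273/4) = I*√4273/2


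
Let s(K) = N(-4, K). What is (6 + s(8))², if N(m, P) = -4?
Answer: 4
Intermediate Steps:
s(K) = -4
(6 + s(8))² = (6 - 4)² = 2² = 4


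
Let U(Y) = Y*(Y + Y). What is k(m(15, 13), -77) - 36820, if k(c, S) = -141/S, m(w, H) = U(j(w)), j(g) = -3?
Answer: -2834999/77 ≈ -36818.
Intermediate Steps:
U(Y) = 2*Y² (U(Y) = Y*(2*Y) = 2*Y²)
m(w, H) = 18 (m(w, H) = 2*(-3)² = 2*9 = 18)
k(m(15, 13), -77) - 36820 = -141/(-77) - 36820 = -141*(-1/77) - 36820 = 141/77 - 36820 = -2834999/77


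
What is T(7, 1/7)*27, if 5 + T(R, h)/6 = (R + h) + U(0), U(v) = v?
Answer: 2430/7 ≈ 347.14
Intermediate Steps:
T(R, h) = -30 + 6*R + 6*h (T(R, h) = -30 + 6*((R + h) + 0) = -30 + 6*(R + h) = -30 + (6*R + 6*h) = -30 + 6*R + 6*h)
T(7, 1/7)*27 = (-30 + 6*7 + 6/7)*27 = (-30 + 42 + 6*(⅐))*27 = (-30 + 42 + 6/7)*27 = (90/7)*27 = 2430/7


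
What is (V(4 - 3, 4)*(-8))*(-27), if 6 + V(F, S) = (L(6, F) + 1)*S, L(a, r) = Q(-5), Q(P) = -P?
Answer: 3888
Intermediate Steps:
L(a, r) = 5 (L(a, r) = -1*(-5) = 5)
V(F, S) = -6 + 6*S (V(F, S) = -6 + (5 + 1)*S = -6 + 6*S)
(V(4 - 3, 4)*(-8))*(-27) = ((-6 + 6*4)*(-8))*(-27) = ((-6 + 24)*(-8))*(-27) = (18*(-8))*(-27) = -144*(-27) = 3888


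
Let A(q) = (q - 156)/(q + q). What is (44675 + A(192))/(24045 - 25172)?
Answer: -204229/5152 ≈ -39.641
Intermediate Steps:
A(q) = (-156 + q)/(2*q) (A(q) = (-156 + q)/((2*q)) = (-156 + q)*(1/(2*q)) = (-156 + q)/(2*q))
(44675 + A(192))/(24045 - 25172) = (44675 + (1/2)*(-156 + 192)/192)/(24045 - 25172) = (44675 + (1/2)*(1/192)*36)/(-1127) = (44675 + 3/32)*(-1/1127) = (1429603/32)*(-1/1127) = -204229/5152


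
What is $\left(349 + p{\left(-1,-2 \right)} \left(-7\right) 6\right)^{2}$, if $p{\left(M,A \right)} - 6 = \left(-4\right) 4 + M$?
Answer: $657721$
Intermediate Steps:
$p{\left(M,A \right)} = -10 + M$ ($p{\left(M,A \right)} = 6 + \left(\left(-4\right) 4 + M\right) = 6 + \left(-16 + M\right) = -10 + M$)
$\left(349 + p{\left(-1,-2 \right)} \left(-7\right) 6\right)^{2} = \left(349 + \left(-10 - 1\right) \left(-7\right) 6\right)^{2} = \left(349 + \left(-11\right) \left(-7\right) 6\right)^{2} = \left(349 + 77 \cdot 6\right)^{2} = \left(349 + 462\right)^{2} = 811^{2} = 657721$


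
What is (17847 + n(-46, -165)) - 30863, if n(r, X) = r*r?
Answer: -10900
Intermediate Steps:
n(r, X) = r**2
(17847 + n(-46, -165)) - 30863 = (17847 + (-46)**2) - 30863 = (17847 + 2116) - 30863 = 19963 - 30863 = -10900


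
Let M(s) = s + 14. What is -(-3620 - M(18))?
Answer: 3652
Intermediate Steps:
M(s) = 14 + s
-(-3620 - M(18)) = -(-3620 - (14 + 18)) = -(-3620 - 1*32) = -(-3620 - 32) = -1*(-3652) = 3652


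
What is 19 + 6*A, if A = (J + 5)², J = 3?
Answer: 403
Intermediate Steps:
A = 64 (A = (3 + 5)² = 8² = 64)
19 + 6*A = 19 + 6*64 = 19 + 384 = 403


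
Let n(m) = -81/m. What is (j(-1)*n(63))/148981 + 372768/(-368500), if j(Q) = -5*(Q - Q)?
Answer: -8472/8375 ≈ -1.0116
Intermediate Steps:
j(Q) = 0 (j(Q) = -5*0 = 0)
(j(-1)*n(63))/148981 + 372768/(-368500) = (0*(-81/63))/148981 + 372768/(-368500) = (0*(-81*1/63))*(1/148981) + 372768*(-1/368500) = (0*(-9/7))*(1/148981) - 8472/8375 = 0*(1/148981) - 8472/8375 = 0 - 8472/8375 = -8472/8375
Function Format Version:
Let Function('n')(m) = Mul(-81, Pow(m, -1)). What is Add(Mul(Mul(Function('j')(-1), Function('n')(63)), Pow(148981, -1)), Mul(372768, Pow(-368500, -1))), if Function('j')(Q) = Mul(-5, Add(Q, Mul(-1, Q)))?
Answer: Rational(-8472, 8375) ≈ -1.0116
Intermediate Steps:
Function('j')(Q) = 0 (Function('j')(Q) = Mul(-5, 0) = 0)
Add(Mul(Mul(Function('j')(-1), Function('n')(63)), Pow(148981, -1)), Mul(372768, Pow(-368500, -1))) = Add(Mul(Mul(0, Mul(-81, Pow(63, -1))), Pow(148981, -1)), Mul(372768, Pow(-368500, -1))) = Add(Mul(Mul(0, Mul(-81, Rational(1, 63))), Rational(1, 148981)), Mul(372768, Rational(-1, 368500))) = Add(Mul(Mul(0, Rational(-9, 7)), Rational(1, 148981)), Rational(-8472, 8375)) = Add(Mul(0, Rational(1, 148981)), Rational(-8472, 8375)) = Add(0, Rational(-8472, 8375)) = Rational(-8472, 8375)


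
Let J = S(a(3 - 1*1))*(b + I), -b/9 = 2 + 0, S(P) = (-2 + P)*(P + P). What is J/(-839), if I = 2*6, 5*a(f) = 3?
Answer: -252/20975 ≈ -0.012014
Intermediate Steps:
a(f) = ⅗ (a(f) = (⅕)*3 = ⅗)
I = 12
S(P) = 2*P*(-2 + P) (S(P) = (-2 + P)*(2*P) = 2*P*(-2 + P))
b = -18 (b = -9*(2 + 0) = -9*2 = -18)
J = 252/25 (J = (2*(⅗)*(-2 + ⅗))*(-18 + 12) = (2*(⅗)*(-7/5))*(-6) = -42/25*(-6) = 252/25 ≈ 10.080)
J/(-839) = (252/25)/(-839) = (252/25)*(-1/839) = -252/20975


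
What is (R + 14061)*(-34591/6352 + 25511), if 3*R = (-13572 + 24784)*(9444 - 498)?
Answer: 5418993019651845/6352 ≈ 8.5312e+11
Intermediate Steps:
R = 33434184 (R = ((-13572 + 24784)*(9444 - 498))/3 = (11212*8946)/3 = (1/3)*100302552 = 33434184)
(R + 14061)*(-34591/6352 + 25511) = (33434184 + 14061)*(-34591/6352 + 25511) = 33448245*(-34591*1/6352 + 25511) = 33448245*(-34591/6352 + 25511) = 33448245*(162011281/6352) = 5418993019651845/6352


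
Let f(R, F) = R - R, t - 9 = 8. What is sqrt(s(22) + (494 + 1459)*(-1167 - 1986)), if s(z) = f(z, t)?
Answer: 3*I*sqrt(684201) ≈ 2481.5*I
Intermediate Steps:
t = 17 (t = 9 + 8 = 17)
f(R, F) = 0
s(z) = 0
sqrt(s(22) + (494 + 1459)*(-1167 - 1986)) = sqrt(0 + (494 + 1459)*(-1167 - 1986)) = sqrt(0 + 1953*(-3153)) = sqrt(0 - 6157809) = sqrt(-6157809) = 3*I*sqrt(684201)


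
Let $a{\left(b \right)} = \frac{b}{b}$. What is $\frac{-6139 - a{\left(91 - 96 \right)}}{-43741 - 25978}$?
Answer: $\frac{6140}{69719} \approx 0.088068$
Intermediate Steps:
$a{\left(b \right)} = 1$
$\frac{-6139 - a{\left(91 - 96 \right)}}{-43741 - 25978} = \frac{-6139 - 1}{-43741 - 25978} = \frac{-6139 - 1}{-69719} = \left(-6140\right) \left(- \frac{1}{69719}\right) = \frac{6140}{69719}$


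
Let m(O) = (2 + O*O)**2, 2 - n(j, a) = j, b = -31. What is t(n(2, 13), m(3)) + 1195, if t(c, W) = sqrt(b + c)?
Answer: 1195 + I*sqrt(31) ≈ 1195.0 + 5.5678*I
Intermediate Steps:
n(j, a) = 2 - j
m(O) = (2 + O**2)**2
t(c, W) = sqrt(-31 + c)
t(n(2, 13), m(3)) + 1195 = sqrt(-31 + (2 - 1*2)) + 1195 = sqrt(-31 + (2 - 2)) + 1195 = sqrt(-31 + 0) + 1195 = sqrt(-31) + 1195 = I*sqrt(31) + 1195 = 1195 + I*sqrt(31)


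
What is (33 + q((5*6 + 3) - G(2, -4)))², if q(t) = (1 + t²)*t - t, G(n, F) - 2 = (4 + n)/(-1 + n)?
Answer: 245172964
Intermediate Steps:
G(n, F) = 2 + (4 + n)/(-1 + n)
q(t) = -t + t*(1 + t²) (q(t) = t*(1 + t²) - t = -t + t*(1 + t²))
(33 + q((5*6 + 3) - G(2, -4)))² = (33 + ((5*6 + 3) - (2 + 3*2)/(-1 + 2))³)² = (33 + ((30 + 3) - (2 + 6)/1)³)² = (33 + (33 - 8)³)² = (33 + 25³)² = (33 + 15625)² = 15658² = 245172964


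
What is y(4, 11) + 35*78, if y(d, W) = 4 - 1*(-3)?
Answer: 2737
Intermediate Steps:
y(d, W) = 7 (y(d, W) = 4 + 3 = 7)
y(4, 11) + 35*78 = 7 + 35*78 = 7 + 2730 = 2737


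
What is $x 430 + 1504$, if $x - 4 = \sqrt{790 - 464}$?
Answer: $3224 + 430 \sqrt{326} \approx 10988.0$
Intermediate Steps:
$x = 4 + \sqrt{326}$ ($x = 4 + \sqrt{790 - 464} = 4 + \sqrt{326} \approx 22.055$)
$x 430 + 1504 = \left(4 + \sqrt{326}\right) 430 + 1504 = \left(1720 + 430 \sqrt{326}\right) + 1504 = 3224 + 430 \sqrt{326}$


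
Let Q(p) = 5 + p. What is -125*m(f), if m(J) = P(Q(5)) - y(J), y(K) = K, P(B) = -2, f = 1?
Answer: 375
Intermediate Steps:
m(J) = -2 - J
-125*m(f) = -125*(-2 - 1*1) = -125*(-2 - 1) = -125*(-3) = 375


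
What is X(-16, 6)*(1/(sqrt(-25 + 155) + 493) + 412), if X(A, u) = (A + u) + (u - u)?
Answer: -1000831210/242919 + 10*sqrt(130)/242919 ≈ -4120.0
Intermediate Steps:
X(A, u) = A + u (X(A, u) = (A + u) + 0 = A + u)
X(-16, 6)*(1/(sqrt(-25 + 155) + 493) + 412) = (-16 + 6)*(1/(sqrt(-25 + 155) + 493) + 412) = -10*(1/(sqrt(130) + 493) + 412) = -10*(1/(493 + sqrt(130)) + 412) = -10*(412 + 1/(493 + sqrt(130))) = -4120 - 10/(493 + sqrt(130))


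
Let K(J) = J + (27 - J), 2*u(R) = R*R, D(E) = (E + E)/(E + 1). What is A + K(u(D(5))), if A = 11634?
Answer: 11661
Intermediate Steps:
D(E) = 2*E/(1 + E) (D(E) = (2*E)/(1 + E) = 2*E/(1 + E))
u(R) = R**2/2 (u(R) = (R*R)/2 = R**2/2)
K(J) = 27
A + K(u(D(5))) = 11634 + 27 = 11661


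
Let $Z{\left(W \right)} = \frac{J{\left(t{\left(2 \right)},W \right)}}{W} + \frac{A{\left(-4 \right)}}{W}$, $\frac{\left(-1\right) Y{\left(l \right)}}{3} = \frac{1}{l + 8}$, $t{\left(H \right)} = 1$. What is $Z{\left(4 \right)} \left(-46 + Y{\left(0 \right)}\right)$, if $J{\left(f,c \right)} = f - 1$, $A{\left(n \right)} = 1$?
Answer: $- \frac{371}{32} \approx -11.594$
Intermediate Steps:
$J{\left(f,c \right)} = -1 + f$
$Y{\left(l \right)} = - \frac{3}{8 + l}$ ($Y{\left(l \right)} = - \frac{3}{l + 8} = - \frac{3}{8 + l}$)
$Z{\left(W \right)} = \frac{1}{W}$ ($Z{\left(W \right)} = \frac{-1 + 1}{W} + 1 \frac{1}{W} = \frac{0}{W} + \frac{1}{W} = 0 + \frac{1}{W} = \frac{1}{W}$)
$Z{\left(4 \right)} \left(-46 + Y{\left(0 \right)}\right) = \frac{-46 - \frac{3}{8 + 0}}{4} = \frac{-46 - \frac{3}{8}}{4} = \frac{1}{4} \left(- \frac{371}{8}\right) = - \frac{371}{32}$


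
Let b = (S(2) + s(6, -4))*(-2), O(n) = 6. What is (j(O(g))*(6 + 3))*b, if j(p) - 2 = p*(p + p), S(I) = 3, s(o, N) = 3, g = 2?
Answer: -7992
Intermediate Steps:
j(p) = 2 + 2*p² (j(p) = 2 + p*(p + p) = 2 + p*(2*p) = 2 + 2*p²)
b = -12 (b = (3 + 3)*(-2) = 6*(-2) = -12)
(j(O(g))*(6 + 3))*b = ((2 + 2*6²)*(6 + 3))*(-12) = ((2 + 2*36)*9)*(-12) = ((2 + 72)*9)*(-12) = (74*9)*(-12) = 666*(-12) = -7992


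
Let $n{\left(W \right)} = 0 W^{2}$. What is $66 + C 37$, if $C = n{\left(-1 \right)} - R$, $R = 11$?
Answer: $-341$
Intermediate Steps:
$n{\left(W \right)} = 0$
$C = -11$ ($C = 0 - 11 = -11$)
$66 + C 37 = 66 - 407 = -341$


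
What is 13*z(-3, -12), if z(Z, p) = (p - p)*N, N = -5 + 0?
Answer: 0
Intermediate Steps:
N = -5
z(Z, p) = 0 (z(Z, p) = (p - p)*(-5) = 0*(-5) = 0)
13*z(-3, -12) = 13*0 = 0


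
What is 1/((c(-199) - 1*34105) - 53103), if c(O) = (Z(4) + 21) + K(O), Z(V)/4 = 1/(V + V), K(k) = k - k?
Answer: -2/174373 ≈ -1.1470e-5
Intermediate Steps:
K(k) = 0
Z(V) = 2/V (Z(V) = 4/(V + V) = 4/((2*V)) = 4*(1/(2*V)) = 2/V)
c(O) = 43/2 (c(O) = (2/4 + 21) + 0 = (2*(¼) + 21) + 0 = (½ + 21) + 0 = 43/2 + 0 = 43/2)
1/((c(-199) - 1*34105) - 53103) = 1/((43/2 - 1*34105) - 53103) = 1/((43/2 - 34105) - 53103) = 1/(-68167/2 - 53103) = 1/(-174373/2) = -2/174373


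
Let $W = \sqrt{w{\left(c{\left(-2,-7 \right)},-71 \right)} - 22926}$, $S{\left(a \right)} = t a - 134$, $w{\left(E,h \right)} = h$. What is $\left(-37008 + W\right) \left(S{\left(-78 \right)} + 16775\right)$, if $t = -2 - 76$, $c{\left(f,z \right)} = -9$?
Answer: $-841006800 + 22725 i \sqrt{22997} \approx -8.4101 \cdot 10^{8} + 3.4462 \cdot 10^{6} i$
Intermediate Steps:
$t = -78$
$S{\left(a \right)} = -134 - 78 a$ ($S{\left(a \right)} = - 78 a - 134 = -134 - 78 a$)
$W = i \sqrt{22997}$ ($W = \sqrt{-71 - 22926} = \sqrt{-22997} = i \sqrt{22997} \approx 151.65 i$)
$\left(-37008 + W\right) \left(S{\left(-78 \right)} + 16775\right) = \left(-37008 + i \sqrt{22997}\right) \left(\left(-134 - -6084\right) + 16775\right) = \left(-37008 + i \sqrt{22997}\right) \left(\left(-134 + 6084\right) + 16775\right) = \left(-37008 + i \sqrt{22997}\right) \left(5950 + 16775\right) = \left(-37008 + i \sqrt{22997}\right) 22725 = -841006800 + 22725 i \sqrt{22997}$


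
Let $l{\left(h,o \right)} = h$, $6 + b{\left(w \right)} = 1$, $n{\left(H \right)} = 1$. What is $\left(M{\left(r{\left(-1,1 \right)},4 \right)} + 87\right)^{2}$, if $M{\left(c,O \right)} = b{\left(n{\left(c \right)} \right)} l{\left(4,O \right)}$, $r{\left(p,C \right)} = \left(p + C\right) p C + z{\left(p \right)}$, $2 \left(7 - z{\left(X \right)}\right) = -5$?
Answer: $4489$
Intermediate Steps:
$b{\left(w \right)} = -5$ ($b{\left(w \right)} = -6 + 1 = -5$)
$z{\left(X \right)} = \frac{19}{2}$ ($z{\left(X \right)} = 7 - - \frac{5}{2} = 7 + \frac{5}{2} = \frac{19}{2}$)
$r{\left(p,C \right)} = \frac{19}{2} + C p \left(C + p\right)$ ($r{\left(p,C \right)} = \left(p + C\right) p C + \frac{19}{2} = \left(C + p\right) p C + \frac{19}{2} = p \left(C + p\right) C + \frac{19}{2} = C p \left(C + p\right) + \frac{19}{2} = \frac{19}{2} + C p \left(C + p\right)$)
$M{\left(c,O \right)} = -20$ ($M{\left(c,O \right)} = \left(-5\right) 4 = -20$)
$\left(M{\left(r{\left(-1,1 \right)},4 \right)} + 87\right)^{2} = \left(-20 + 87\right)^{2} = 67^{2} = 4489$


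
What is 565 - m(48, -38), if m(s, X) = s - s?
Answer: 565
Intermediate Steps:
m(s, X) = 0
565 - m(48, -38) = 565 - 1*0 = 565 + 0 = 565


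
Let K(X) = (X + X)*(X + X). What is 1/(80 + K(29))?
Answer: 1/3444 ≈ 0.00029036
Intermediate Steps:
K(X) = 4*X² (K(X) = (2*X)*(2*X) = 4*X²)
1/(80 + K(29)) = 1/(80 + 4*29²) = 1/(80 + 4*841) = 1/(80 + 3364) = 1/3444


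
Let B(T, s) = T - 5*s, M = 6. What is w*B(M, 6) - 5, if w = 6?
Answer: -149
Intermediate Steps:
w*B(M, 6) - 5 = 6*(6 - 5*6) - 5 = 6*(6 - 30) - 5 = 6*(-24) - 5 = -144 - 5 = -149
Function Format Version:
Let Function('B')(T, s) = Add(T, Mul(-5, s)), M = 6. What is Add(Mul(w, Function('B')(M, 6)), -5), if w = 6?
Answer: -149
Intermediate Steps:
Add(Mul(w, Function('B')(M, 6)), -5) = Add(Mul(6, Add(6, Mul(-5, 6))), -5) = Add(Mul(6, Add(6, -30)), -5) = Add(Mul(6, -24), -5) = Add(-144, -5) = -149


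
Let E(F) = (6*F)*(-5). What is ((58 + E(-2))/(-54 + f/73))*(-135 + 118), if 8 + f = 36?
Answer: 73219/1957 ≈ 37.414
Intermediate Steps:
f = 28 (f = -8 + 36 = 28)
E(F) = -30*F
((58 + E(-2))/(-54 + f/73))*(-135 + 118) = ((58 - 30*(-2))/(-54 + 28/73))*(-135 + 118) = ((58 + 60)/(-54 + 28*(1/73)))*(-17) = (118/(-54 + 28/73))*(-17) = (118/(-3914/73))*(-17) = (118*(-73/3914))*(-17) = -4307/1957*(-17) = 73219/1957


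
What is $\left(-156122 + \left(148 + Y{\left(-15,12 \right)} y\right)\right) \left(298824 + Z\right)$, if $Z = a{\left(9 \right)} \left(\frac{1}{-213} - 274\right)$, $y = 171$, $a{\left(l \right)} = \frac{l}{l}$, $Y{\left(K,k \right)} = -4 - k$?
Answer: $- \frac{10092551257790}{213} \approx -4.7383 \cdot 10^{10}$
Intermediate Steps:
$a{\left(l \right)} = 1$
$Z = - \frac{58363}{213}$ ($Z = 1 \left(\frac{1}{-213} - 274\right) = 1 \left(- \frac{1}{213} - 274\right) = 1 \left(- \frac{58363}{213}\right) = - \frac{58363}{213} \approx -274.0$)
$\left(-156122 + \left(148 + Y{\left(-15,12 \right)} y\right)\right) \left(298824 + Z\right) = \left(-156122 + \left(148 + \left(-4 - 12\right) 171\right)\right) \left(298824 - \frac{58363}{213}\right) = \left(-156122 + \left(148 + \left(-4 - 12\right) 171\right)\right) \frac{63591149}{213} = \left(-156122 + \left(148 - 2736\right)\right) \frac{63591149}{213} = \left(-156122 - 2588\right) \frac{63591149}{213} = \left(-158710\right) \frac{63591149}{213} = - \frac{10092551257790}{213}$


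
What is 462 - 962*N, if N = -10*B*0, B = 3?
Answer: 462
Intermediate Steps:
N = 0 (N = -10*3*0 = -30*0 = 0)
462 - 962*N = 462 - 962*0 = 462 + 0 = 462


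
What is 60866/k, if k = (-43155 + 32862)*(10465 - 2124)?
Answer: -60866/85853913 ≈ -0.00070895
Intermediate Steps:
k = -85853913 (k = -10293*8341 = -85853913)
60866/k = 60866/(-85853913) = 60866*(-1/85853913) = -60866/85853913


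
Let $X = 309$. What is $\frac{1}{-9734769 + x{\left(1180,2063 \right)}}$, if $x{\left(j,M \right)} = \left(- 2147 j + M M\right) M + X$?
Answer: $\frac{1}{3543801607} \approx 2.8218 \cdot 10^{-10}$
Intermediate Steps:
$x{\left(j,M \right)} = 309 + M \left(M^{2} - 2147 j\right)$ ($x{\left(j,M \right)} = \left(- 2147 j + M M\right) M + 309 = \left(- 2147 j + M^{2}\right) M + 309 = \left(M^{2} - 2147 j\right) M + 309 = M \left(M^{2} - 2147 j\right) + 309 = 309 + M \left(M^{2} - 2147 j\right)$)
$\frac{1}{-9734769 + x{\left(1180,2063 \right)}} = \frac{1}{-9734769 + \left(309 + 2063^{3} - 4429261 \cdot 1180\right)} = \frac{1}{-9734769 + \left(309 + 8780064047 - 5226527980\right)} = \frac{1}{-9734769 + 3553536376} = \frac{1}{3543801607}$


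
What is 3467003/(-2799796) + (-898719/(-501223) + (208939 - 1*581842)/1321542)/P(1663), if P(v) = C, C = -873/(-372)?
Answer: -53472172237028131567/89945634329192201796 ≈ -0.59449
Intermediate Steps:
C = 291/124 (C = -873*(-1/372) = 291/124 ≈ 2.3468)
P(v) = 291/124
3467003/(-2799796) + (-898719/(-501223) + (208939 - 1*581842)/1321542)/P(1663) = 3467003/(-2799796) + (-898719/(-501223) + (208939 - 1*581842)/1321542)/(291/124) = 3467003*(-1/2799796) + (-898719*(-1/501223) + (208939 - 581842)*(1/1321542))*(124/291) = -3467003/2799796 + (898719/501223 - 372903*1/1321542)*(124/291) = -3467003/2799796 + (898719/501223 - 124301/440514)*(124/291) = -3467003/2799796 + (333595781443/220795748622)*(124/291) = -3467003/2799796 + 20682938449466/32125781424501 = -53472172237028131567/89945634329192201796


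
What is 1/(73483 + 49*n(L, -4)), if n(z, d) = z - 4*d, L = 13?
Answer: 1/74904 ≈ 1.3350e-5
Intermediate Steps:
1/(73483 + 49*n(L, -4)) = 1/(73483 + 49*(13 - 4*(-4))) = 1/(73483 + 49*(13 + 16)) = 1/(73483 + 49*29) = 1/(73483 + 1421) = 1/74904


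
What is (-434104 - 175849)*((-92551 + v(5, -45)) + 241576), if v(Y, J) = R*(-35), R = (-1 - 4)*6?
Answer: -91538696475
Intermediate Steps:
R = -30 (R = -5*6 = -30)
v(Y, J) = 1050 (v(Y, J) = -30*(-35) = 1050)
(-434104 - 175849)*((-92551 + v(5, -45)) + 241576) = (-434104 - 175849)*((-92551 + 1050) + 241576) = -609953*(-91501 + 241576) = -609953*150075 = -91538696475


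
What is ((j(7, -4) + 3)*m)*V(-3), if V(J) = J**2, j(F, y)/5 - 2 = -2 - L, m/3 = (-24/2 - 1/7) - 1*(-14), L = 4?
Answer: -5967/7 ≈ -852.43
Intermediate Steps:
m = 39/7 (m = 3*((-24/2 - 1/7) - 1*(-14)) = 3*((-24*1/2 - 1*1/7) + 14) = 3*((-12 - 1/7) + 14) = 3*(-85/7 + 14) = 3*(13/7) = 39/7 ≈ 5.5714)
j(F, y) = -20 (j(F, y) = 10 + 5*(-2 - 1*4) = 10 + 5*(-2 - 4) = 10 + 5*(-6) = 10 - 30 = -20)
((j(7, -4) + 3)*m)*V(-3) = ((-20 + 3)*(39/7))*(-3)**2 = -17*39/7*9 = -663/7*9 = -5967/7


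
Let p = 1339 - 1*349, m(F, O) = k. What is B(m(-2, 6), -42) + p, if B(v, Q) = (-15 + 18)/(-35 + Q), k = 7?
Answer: 76227/77 ≈ 989.96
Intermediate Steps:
m(F, O) = 7
B(v, Q) = 3/(-35 + Q)
p = 990 (p = 1339 - 349 = 990)
B(m(-2, 6), -42) + p = 3/(-35 - 42) + 990 = 3/(-77) + 990 = 3*(-1/77) + 990 = -3/77 + 990 = 76227/77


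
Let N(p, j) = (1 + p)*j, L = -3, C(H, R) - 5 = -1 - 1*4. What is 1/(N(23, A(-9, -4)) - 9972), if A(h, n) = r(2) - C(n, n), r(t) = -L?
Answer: -1/9900 ≈ -0.00010101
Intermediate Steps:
C(H, R) = 0 (C(H, R) = 5 + (-1 - 1*4) = 5 + (-1 - 4) = 5 - 5 = 0)
r(t) = 3 (r(t) = -1*(-3) = 3)
A(h, n) = 3 (A(h, n) = 3 - 1*0 = 3 + 0 = 3)
N(p, j) = j*(1 + p)
1/(N(23, A(-9, -4)) - 9972) = 1/(3*(1 + 23) - 9972) = 1/(3*24 - 9972) = 1/(72 - 9972) = 1/(-9900) = -1/9900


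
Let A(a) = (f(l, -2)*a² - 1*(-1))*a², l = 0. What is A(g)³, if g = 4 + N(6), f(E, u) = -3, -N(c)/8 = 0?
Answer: -425259008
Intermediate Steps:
N(c) = 0 (N(c) = -8*0 = 0)
g = 4 (g = 4 + 0 = 4)
A(a) = a²*(1 - 3*a²) (A(a) = (-3*a² - 1*(-1))*a² = (-3*a² + 1)*a² = (1 - 3*a²)*a² = a²*(1 - 3*a²))
A(g)³ = (4² - 3*4⁴)³ = (16 - 3*256)³ = (16 - 768)³ = (-752)³ = -425259008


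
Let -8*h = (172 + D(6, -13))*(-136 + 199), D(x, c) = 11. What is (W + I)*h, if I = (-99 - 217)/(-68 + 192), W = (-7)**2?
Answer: -2075220/31 ≈ -66943.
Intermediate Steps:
W = 49
h = -11529/8 (h = -(172 + 11)*(-136 + 199)/8 = -183*63/8 = -1/8*11529 = -11529/8 ≈ -1441.1)
I = -79/31 (I = -316/124 = -316*1/124 = -79/31 ≈ -2.5484)
(W + I)*h = (49 - 79/31)*(-11529/8) = (1440/31)*(-11529/8) = -2075220/31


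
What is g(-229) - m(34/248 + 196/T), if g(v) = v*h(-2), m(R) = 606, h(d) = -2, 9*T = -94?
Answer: -148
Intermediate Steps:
T = -94/9 (T = (⅑)*(-94) = -94/9 ≈ -10.444)
g(v) = -2*v (g(v) = v*(-2) = -2*v)
g(-229) - m(34/248 + 196/T) = -2*(-229) - 1*606 = 458 - 606 = -148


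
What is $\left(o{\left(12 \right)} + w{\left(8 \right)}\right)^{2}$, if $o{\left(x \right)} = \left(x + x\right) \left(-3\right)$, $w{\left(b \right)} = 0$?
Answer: $5184$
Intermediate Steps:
$o{\left(x \right)} = - 6 x$ ($o{\left(x \right)} = 2 x \left(-3\right) = - 6 x$)
$\left(o{\left(12 \right)} + w{\left(8 \right)}\right)^{2} = \left(\left(-6\right) 12 + 0\right)^{2} = \left(-72 + 0\right)^{2} = \left(-72\right)^{2} = 5184$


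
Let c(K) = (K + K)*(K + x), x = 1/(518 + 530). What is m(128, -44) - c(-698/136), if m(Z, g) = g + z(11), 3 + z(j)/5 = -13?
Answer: -107018185/605744 ≈ -176.67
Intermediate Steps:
z(j) = -80 (z(j) = -15 + 5*(-13) = -15 - 65 = -80)
x = 1/1048 ≈ 0.00095420
m(Z, g) = -80 + g (m(Z, g) = g - 80 = -80 + g)
c(K) = 2*K*(1/1048 + K) (c(K) = (K + K)*(K + 1/1048) = (2*K)*(1/1048 + K) = 2*K*(1/1048 + K))
m(128, -44) - c(-698/136) = (-80 - 44) - (-698/136)*(1 + 1048*(-698/136))/524 = -124 - (-698*1/136)*(1 + 1048*(-698*1/136))/524 = -124 - (-349)*(1 + 1048*(-349/68))/(524*68) = -124 - (-349)*(1 - 91438/17)/(524*68) = -124 - (-349)*(-91421)/(524*68*17) = -124 - 1*31905929/605744 = -124 - 31905929/605744 = -107018185/605744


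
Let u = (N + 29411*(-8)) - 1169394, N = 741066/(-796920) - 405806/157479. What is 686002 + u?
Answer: -518353224652141/721253820 ≈ -7.1868e+5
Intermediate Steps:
N = -2529294541/721253820 (N = 741066*(-1/796920) - 405806*1/157479 = -4259/4580 - 405806/157479 = -2529294541/721253820 ≈ -3.5068)
u = -1013134787679781/721253820 (u = (-2529294541/721253820 + 29411*(-8)) - 1169394 = (-2529294541/721253820 - 235288) - 1169394 = -169704898094701/721253820 - 1169394 = -1013134787679781/721253820 ≈ -1.4047e+6)
686002 + u = 686002 - 1013134787679781/721253820 = -518353224652141/721253820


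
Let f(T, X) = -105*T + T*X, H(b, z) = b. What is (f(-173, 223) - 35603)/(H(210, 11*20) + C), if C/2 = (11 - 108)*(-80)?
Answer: -4309/1210 ≈ -3.5612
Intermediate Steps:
C = 15520 (C = 2*((11 - 108)*(-80)) = 2*(-97*(-80)) = 2*7760 = 15520)
(f(-173, 223) - 35603)/(H(210, 11*20) + C) = (-173*(-105 + 223) - 35603)/(210 + 15520) = (-173*118 - 35603)/15730 = (-20414 - 35603)*(1/15730) = -56017*1/15730 = -4309/1210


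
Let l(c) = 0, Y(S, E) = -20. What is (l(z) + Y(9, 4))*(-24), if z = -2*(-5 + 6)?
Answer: 480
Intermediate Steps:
z = -2 (z = -2*1 = -2)
(l(z) + Y(9, 4))*(-24) = (0 - 20)*(-24) = -20*(-24) = 480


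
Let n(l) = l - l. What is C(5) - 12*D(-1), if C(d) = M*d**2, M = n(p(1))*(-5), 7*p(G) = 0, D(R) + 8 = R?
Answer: 108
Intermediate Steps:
D(R) = -8 + R
p(G) = 0 (p(G) = (1/7)*0 = 0)
n(l) = 0
M = 0 (M = 0*(-5) = 0)
C(d) = 0 (C(d) = 0*d**2 = 0)
C(5) - 12*D(-1) = 0 - 12*(-8 - 1) = 0 - 12*(-9) = 0 + 108 = 108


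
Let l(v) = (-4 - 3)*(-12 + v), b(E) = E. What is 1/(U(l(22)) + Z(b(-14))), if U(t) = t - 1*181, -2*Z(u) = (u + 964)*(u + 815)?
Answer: -1/380726 ≈ -2.6266e-6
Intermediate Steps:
Z(u) = -(815 + u)*(964 + u)/2 (Z(u) = -(u + 964)*(u + 815)/2 = -(964 + u)*(815 + u)/2 = -(815 + u)*(964 + u)/2)
l(v) = 84 - 7*v (l(v) = -7*(-12 + v) = 84 - 7*v)
U(t) = -181 + t (U(t) = t - 181 = -181 + t)
1/(U(l(22)) + Z(b(-14))) = 1/((-181 + (84 - 7*22)) + (-392830 - 1779/2*(-14) - 1/2*(-14)**2)) = 1/((-181 + (84 - 154)) + (-392830 + 12453 - 1/2*196)) = 1/((-181 - 70) + (-392830 + 12453 - 98)) = 1/(-251 - 380475) = 1/(-380726) = -1/380726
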